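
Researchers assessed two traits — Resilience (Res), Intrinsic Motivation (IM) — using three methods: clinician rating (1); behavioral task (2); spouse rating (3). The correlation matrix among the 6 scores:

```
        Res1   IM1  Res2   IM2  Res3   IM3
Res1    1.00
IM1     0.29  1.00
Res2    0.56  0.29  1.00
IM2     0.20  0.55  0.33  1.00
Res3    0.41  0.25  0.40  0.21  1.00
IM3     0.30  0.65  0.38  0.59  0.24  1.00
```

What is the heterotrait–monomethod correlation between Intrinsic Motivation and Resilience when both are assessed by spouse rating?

0.24

Different traits, same method: r(IM3, Res3) = 0.24.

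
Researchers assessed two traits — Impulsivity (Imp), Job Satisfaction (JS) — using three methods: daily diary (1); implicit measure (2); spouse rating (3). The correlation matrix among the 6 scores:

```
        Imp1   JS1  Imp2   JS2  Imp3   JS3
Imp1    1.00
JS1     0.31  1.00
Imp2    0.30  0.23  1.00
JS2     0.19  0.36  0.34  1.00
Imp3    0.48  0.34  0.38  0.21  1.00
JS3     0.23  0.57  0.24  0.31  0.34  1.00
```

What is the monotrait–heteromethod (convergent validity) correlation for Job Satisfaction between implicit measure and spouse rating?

0.31

Same trait (JS), different methods: r(JS2, JS3) = 0.31.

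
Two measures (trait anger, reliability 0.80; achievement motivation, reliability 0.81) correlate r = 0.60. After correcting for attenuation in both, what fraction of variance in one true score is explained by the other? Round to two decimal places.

0.56

Disattenuated r = 0.60 / √(0.80 × 0.81) = 0.60 / 0.8050 = 0.7453.
Shared true-score variance = 0.7453² = 0.5555 ≈ 0.56.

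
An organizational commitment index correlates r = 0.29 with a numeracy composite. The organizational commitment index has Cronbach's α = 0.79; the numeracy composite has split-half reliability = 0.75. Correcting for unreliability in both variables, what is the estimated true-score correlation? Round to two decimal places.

r_true = r_obs / √(r_xx · r_yy) = 0.29 / √(0.79 × 0.75) = 0.29 / √0.5925 = 0.29 / 0.7697 ≈ 0.38.

0.38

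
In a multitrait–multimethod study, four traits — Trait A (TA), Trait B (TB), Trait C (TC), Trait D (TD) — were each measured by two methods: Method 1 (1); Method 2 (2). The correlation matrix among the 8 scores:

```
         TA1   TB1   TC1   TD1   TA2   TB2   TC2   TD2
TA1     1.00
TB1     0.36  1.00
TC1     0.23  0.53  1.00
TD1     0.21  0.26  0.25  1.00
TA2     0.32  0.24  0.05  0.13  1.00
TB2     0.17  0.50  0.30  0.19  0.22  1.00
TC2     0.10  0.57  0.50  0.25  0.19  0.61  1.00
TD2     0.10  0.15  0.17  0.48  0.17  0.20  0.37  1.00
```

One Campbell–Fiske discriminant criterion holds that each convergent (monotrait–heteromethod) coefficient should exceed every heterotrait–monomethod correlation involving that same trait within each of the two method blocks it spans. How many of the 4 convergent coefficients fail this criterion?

3

Convergent coefficients and their comparison sets:
TA (methods 1·2): 0.32 vs {0.36, 0.22, 0.23, 0.19, 0.21, 0.17} → fail.
TB (methods 1·2): 0.50 vs {0.36, 0.22, 0.53, 0.61, 0.26, 0.20} → fail.
TC (methods 1·2): 0.50 vs {0.23, 0.19, 0.53, 0.61, 0.25, 0.37} → fail.
TD (methods 1·2): 0.48 vs {0.21, 0.17, 0.26, 0.20, 0.25, 0.37} → pass.
3 of 4 fail.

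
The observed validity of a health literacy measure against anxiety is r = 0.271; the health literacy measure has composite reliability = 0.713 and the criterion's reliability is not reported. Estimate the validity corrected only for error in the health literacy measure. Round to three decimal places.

0.321

Single correction: r_c = r_obs / √r_xx = 0.271 / √0.713 = 0.271 / 0.8444 ≈ 0.321.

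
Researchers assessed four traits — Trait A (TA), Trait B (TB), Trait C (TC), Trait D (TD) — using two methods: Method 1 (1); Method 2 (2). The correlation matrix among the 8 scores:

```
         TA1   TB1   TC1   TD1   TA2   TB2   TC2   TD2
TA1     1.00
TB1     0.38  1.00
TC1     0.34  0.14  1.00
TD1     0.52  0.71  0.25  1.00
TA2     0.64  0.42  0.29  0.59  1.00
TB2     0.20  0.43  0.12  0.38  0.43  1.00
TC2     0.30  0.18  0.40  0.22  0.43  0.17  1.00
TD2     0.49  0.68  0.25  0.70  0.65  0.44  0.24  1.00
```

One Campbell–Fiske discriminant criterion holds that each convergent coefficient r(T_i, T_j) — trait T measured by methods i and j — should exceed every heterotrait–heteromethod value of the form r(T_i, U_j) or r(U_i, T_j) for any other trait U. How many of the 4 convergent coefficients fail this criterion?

1

Checking each validity diagonal entry against its comparison values:
TA (methods 1·2): 0.64 vs {0.20, 0.42, 0.30, 0.29, 0.49, 0.59} → pass.
TB (methods 1·2): 0.43 vs {0.42, 0.20, 0.18, 0.12, 0.68, 0.38} → fail.
TC (methods 1·2): 0.40 vs {0.29, 0.30, 0.12, 0.18, 0.25, 0.22} → pass.
TD (methods 1·2): 0.70 vs {0.59, 0.49, 0.38, 0.68, 0.22, 0.25} → pass.
1 of 4 fail.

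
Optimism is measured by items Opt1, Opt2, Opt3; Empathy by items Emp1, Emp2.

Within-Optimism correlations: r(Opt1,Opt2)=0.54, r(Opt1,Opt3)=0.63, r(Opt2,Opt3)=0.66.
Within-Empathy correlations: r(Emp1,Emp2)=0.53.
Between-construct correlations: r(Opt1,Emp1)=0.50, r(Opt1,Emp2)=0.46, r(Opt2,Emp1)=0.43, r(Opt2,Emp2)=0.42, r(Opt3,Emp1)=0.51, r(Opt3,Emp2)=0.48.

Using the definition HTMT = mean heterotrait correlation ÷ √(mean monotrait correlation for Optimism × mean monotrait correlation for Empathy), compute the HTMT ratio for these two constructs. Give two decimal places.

0.82

Between-construct mean = 2.80/6 = 0.4667.
Mean within-Opt = 1.83/3 = 0.6100; mean within-Emp = 0.53/1 = 0.5300.
Geometric mean = √(0.6100 × 0.5300) = 0.5686.
HTMT = 0.4667 / 0.5686 = 0.82.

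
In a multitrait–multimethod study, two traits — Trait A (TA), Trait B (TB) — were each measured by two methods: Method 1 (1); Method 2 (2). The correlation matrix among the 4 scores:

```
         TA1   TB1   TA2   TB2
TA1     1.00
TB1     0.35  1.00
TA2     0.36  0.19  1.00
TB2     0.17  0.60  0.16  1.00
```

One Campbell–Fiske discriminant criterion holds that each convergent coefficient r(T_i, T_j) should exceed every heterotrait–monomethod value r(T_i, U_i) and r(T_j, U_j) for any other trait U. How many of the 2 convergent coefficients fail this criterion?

0

Convergent coefficients and their comparison sets:
TA (methods 1·2): 0.36 vs {0.35, 0.16} → pass.
TB (methods 1·2): 0.60 vs {0.35, 0.16} → pass.
0 of 2 fail.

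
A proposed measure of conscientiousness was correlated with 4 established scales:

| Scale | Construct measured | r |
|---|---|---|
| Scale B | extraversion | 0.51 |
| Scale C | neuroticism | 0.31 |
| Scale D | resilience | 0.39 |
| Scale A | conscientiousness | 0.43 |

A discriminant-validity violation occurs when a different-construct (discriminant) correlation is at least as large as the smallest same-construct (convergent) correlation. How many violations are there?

1

Convergent (same construct = conscientiousness): Scale A.
Smallest convergent = 0.43. Discriminant values: 0.51, 0.31, 0.39; count ≥ 0.43 → 1.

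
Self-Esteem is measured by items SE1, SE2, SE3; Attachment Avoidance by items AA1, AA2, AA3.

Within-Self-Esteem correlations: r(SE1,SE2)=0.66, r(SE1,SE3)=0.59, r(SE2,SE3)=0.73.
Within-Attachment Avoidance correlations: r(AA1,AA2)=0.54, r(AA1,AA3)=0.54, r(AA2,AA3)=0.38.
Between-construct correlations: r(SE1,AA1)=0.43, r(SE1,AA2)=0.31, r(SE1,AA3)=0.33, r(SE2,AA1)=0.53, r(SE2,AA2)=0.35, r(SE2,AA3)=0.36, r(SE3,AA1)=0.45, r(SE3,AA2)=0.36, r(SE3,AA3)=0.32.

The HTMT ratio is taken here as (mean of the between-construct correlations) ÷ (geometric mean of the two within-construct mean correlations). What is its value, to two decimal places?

0.67

Mean between = 3.44/9 = 0.3822.
Mean within-SE = 1.98/3 = 0.6600; mean within-AA = 1.46/3 = 0.4867.
Geometric mean = √(0.6600 × 0.4867) = 0.5668.
HTMT = 0.3822 / 0.5668 = 0.67.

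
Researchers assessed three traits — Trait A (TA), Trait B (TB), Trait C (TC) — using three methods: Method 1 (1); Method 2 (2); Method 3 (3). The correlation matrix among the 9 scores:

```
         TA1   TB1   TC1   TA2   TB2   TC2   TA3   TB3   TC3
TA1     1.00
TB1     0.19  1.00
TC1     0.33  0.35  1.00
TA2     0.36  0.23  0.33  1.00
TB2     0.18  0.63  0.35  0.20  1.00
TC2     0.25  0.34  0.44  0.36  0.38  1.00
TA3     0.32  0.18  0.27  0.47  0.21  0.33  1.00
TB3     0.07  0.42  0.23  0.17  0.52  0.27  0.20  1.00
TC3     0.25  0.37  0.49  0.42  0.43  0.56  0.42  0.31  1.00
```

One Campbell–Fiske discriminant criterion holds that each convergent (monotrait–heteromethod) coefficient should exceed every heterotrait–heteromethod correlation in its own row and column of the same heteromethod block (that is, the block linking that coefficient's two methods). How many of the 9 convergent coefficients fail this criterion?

Convergent coefficients and their comparison sets:
TA (methods 1·2): 0.36 vs {0.18, 0.23, 0.25, 0.33} → pass.
TA (methods 1·3): 0.32 vs {0.07, 0.18, 0.25, 0.27} → pass.
TA (methods 2·3): 0.47 vs {0.17, 0.21, 0.42, 0.33} → pass.
TB (methods 1·2): 0.63 vs {0.23, 0.18, 0.34, 0.35} → pass.
TB (methods 1·3): 0.42 vs {0.18, 0.07, 0.37, 0.23} → pass.
TB (methods 2·3): 0.52 vs {0.21, 0.17, 0.43, 0.27} → pass.
TC (methods 1·2): 0.44 vs {0.33, 0.25, 0.35, 0.34} → pass.
TC (methods 1·3): 0.49 vs {0.27, 0.25, 0.23, 0.37} → pass.
TC (methods 2·3): 0.56 vs {0.33, 0.42, 0.27, 0.43} → pass.
0 of 9 fail.

0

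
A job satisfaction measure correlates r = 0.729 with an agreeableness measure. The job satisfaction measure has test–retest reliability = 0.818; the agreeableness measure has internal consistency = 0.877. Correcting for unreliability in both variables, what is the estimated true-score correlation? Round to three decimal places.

0.861

r_true = r_obs / √(r_xx · r_yy) = 0.729 / √(0.818 × 0.877) = 0.729 / √0.717386 = 0.729 / 0.8470 ≈ 0.861.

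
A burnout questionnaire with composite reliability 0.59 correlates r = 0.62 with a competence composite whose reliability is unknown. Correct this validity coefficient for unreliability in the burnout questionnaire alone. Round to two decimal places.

0.81

Single correction: r_c = r_obs / √r_xx = 0.62 / √0.59 = 0.62 / 0.7681 ≈ 0.81.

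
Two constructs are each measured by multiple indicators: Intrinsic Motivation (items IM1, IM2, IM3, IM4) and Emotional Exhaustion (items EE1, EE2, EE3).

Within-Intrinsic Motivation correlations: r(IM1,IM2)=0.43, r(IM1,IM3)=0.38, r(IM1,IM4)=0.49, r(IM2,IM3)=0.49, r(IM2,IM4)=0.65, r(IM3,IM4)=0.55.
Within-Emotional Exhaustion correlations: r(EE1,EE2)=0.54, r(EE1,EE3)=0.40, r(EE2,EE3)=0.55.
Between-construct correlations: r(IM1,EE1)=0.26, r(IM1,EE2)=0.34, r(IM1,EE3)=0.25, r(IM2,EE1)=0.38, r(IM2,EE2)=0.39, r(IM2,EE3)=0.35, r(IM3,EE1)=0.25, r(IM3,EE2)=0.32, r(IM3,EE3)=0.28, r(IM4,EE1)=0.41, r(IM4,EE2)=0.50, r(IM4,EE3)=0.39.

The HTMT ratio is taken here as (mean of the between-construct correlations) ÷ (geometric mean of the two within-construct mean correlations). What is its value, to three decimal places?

Between-construct mean = 4.12/12 = 0.3433.
Mean within-IM = 2.99/6 = 0.4983; mean within-EE = 1.49/3 = 0.4967.
Geometric mean = √(0.4983 × 0.4967) = 0.4975.
HTMT = 0.3433 / 0.4975 = 0.690.

0.690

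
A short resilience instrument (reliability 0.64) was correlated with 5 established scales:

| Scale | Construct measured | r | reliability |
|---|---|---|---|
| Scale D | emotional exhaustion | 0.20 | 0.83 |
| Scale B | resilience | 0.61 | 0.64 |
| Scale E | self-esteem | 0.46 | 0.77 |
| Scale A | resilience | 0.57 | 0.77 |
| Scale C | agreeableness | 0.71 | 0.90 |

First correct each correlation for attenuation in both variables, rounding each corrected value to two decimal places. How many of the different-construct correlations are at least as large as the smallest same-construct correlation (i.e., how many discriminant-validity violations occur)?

Disattenuated r (r / √(r_scale · r_new)):
  Scale D (disc): 0.20 / √(0.83·0.64) = 0.27
  Scale B (conv): 0.61 / √(0.64·0.64) = 0.95
  Scale E (disc): 0.46 / √(0.77·0.64) = 0.66
  Scale A (conv): 0.57 / √(0.77·0.64) = 0.81
  Scale C (disc): 0.71 / √(0.90·0.64) = 0.94
Smallest convergent = 0.81. Discriminant values: 0.27, 0.66, 0.94; count ≥ 0.81 → 1.

1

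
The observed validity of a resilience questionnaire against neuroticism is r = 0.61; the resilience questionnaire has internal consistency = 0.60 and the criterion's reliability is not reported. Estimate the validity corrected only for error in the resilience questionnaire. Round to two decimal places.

0.79

Single correction: r_c = r_obs / √r_xx = 0.61 / √0.60 = 0.61 / 0.7746 ≈ 0.79.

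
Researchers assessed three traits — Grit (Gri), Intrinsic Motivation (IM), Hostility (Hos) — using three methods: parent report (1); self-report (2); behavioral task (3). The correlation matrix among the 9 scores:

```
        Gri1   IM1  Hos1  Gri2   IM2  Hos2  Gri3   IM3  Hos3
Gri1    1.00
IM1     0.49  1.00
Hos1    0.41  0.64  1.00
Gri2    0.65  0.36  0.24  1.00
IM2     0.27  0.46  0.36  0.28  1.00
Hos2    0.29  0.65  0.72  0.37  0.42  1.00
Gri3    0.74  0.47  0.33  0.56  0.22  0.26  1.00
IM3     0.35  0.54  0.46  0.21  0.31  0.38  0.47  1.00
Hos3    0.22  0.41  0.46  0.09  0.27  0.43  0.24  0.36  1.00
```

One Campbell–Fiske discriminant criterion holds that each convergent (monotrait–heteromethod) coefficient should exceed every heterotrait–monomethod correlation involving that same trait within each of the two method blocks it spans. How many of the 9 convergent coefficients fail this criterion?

Convergent coefficients and their comparison sets:
Gri (methods 1·2): 0.65 vs {0.49, 0.28, 0.41, 0.37} → pass.
Gri (methods 1·3): 0.74 vs {0.49, 0.47, 0.41, 0.24} → pass.
Gri (methods 2·3): 0.56 vs {0.28, 0.47, 0.37, 0.24} → pass.
IM (methods 1·2): 0.46 vs {0.49, 0.28, 0.64, 0.42} → fail.
IM (methods 1·3): 0.54 vs {0.49, 0.47, 0.64, 0.36} → fail.
IM (methods 2·3): 0.31 vs {0.28, 0.47, 0.42, 0.36} → fail.
Hos (methods 1·2): 0.72 vs {0.41, 0.37, 0.64, 0.42} → pass.
Hos (methods 1·3): 0.46 vs {0.41, 0.24, 0.64, 0.36} → fail.
Hos (methods 2·3): 0.43 vs {0.37, 0.24, 0.42, 0.36} → pass.
4 of 9 fail.

4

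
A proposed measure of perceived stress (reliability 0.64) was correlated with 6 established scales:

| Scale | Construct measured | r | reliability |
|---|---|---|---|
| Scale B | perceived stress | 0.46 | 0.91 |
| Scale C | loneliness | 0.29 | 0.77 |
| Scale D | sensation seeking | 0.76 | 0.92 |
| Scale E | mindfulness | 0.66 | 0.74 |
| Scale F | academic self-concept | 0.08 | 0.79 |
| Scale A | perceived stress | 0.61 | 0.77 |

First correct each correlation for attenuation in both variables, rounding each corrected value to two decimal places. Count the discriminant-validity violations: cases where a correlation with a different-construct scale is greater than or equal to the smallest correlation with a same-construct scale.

Disattenuated r (r / √(r_scale · r_new)):
  Scale B (conv): 0.46 / √(0.91·0.64) = 0.60
  Scale C (disc): 0.29 / √(0.77·0.64) = 0.41
  Scale D (disc): 0.76 / √(0.92·0.64) = 0.99
  Scale E (disc): 0.66 / √(0.74·0.64) = 0.96
  Scale F (disc): 0.08 / √(0.79·0.64) = 0.11
  Scale A (conv): 0.61 / √(0.77·0.64) = 0.87
Smallest convergent = 0.60. Discriminant values: 0.41, 0.99, 0.96, 0.11; count ≥ 0.60 → 2.

2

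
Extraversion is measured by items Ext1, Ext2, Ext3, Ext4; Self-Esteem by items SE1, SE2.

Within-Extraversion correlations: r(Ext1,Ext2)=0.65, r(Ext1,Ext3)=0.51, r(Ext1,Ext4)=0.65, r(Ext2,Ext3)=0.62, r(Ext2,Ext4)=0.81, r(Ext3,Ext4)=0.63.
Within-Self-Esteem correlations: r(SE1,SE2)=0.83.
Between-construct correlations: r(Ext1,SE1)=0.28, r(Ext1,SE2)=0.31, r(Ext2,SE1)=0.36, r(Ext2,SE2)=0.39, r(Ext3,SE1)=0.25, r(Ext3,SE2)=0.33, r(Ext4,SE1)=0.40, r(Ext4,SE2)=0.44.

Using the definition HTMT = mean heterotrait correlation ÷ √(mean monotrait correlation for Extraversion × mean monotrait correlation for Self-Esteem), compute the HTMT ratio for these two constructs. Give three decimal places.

0.472

Mean heterotrait r = 2.76/8 = 0.3450.
Mean within-Ext = 3.87/6 = 0.6450; mean within-SE = 0.83/1 = 0.8300.
Geometric mean = √(0.6450 × 0.8300) = 0.7317.
HTMT = 0.3450 / 0.7317 = 0.472.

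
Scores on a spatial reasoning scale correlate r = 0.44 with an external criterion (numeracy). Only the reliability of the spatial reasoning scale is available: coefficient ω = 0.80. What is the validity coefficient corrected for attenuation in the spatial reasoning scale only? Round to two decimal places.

0.49

Single correction: r_c = r_obs / √r_xx = 0.44 / √0.80 = 0.44 / 0.8944 ≈ 0.49.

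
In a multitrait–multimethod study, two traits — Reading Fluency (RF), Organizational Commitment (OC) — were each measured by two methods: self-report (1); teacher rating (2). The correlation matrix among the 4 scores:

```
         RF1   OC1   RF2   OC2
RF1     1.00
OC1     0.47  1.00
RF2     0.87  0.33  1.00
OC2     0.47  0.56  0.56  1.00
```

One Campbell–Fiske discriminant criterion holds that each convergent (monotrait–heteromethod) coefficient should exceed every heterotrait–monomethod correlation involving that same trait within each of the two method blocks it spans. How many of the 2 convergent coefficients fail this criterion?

Convergent coefficients and their comparison sets:
RF (methods 1·2): 0.87 vs {0.47, 0.56} → pass.
OC (methods 1·2): 0.56 vs {0.47, 0.56} → fail.
1 of 2 fail.

1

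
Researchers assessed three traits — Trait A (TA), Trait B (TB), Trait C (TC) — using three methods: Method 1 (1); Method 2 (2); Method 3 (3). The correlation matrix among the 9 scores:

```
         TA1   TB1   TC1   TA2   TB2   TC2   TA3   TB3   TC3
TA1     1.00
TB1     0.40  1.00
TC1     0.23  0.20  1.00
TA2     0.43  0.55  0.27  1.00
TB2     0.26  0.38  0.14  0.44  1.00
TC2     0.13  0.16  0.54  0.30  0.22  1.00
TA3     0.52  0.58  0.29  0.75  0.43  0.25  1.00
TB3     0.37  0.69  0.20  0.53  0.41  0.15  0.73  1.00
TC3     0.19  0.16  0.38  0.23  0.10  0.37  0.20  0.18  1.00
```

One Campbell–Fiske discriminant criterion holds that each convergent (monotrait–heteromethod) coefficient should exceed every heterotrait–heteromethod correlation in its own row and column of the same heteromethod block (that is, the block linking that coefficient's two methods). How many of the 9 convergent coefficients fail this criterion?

4

Checking each validity diagonal entry against its comparison values:
TA (methods 1·2): 0.43 vs {0.26, 0.55, 0.13, 0.27} → fail.
TA (methods 1·3): 0.52 vs {0.37, 0.58, 0.19, 0.29} → fail.
TA (methods 2·3): 0.75 vs {0.53, 0.43, 0.23, 0.25} → pass.
TB (methods 1·2): 0.38 vs {0.55, 0.26, 0.16, 0.14} → fail.
TB (methods 1·3): 0.69 vs {0.58, 0.37, 0.16, 0.20} → pass.
TB (methods 2·3): 0.41 vs {0.43, 0.53, 0.10, 0.15} → fail.
TC (methods 1·2): 0.54 vs {0.27, 0.13, 0.14, 0.16} → pass.
TC (methods 1·3): 0.38 vs {0.29, 0.19, 0.20, 0.16} → pass.
TC (methods 2·3): 0.37 vs {0.25, 0.23, 0.15, 0.10} → pass.
4 of 9 fail.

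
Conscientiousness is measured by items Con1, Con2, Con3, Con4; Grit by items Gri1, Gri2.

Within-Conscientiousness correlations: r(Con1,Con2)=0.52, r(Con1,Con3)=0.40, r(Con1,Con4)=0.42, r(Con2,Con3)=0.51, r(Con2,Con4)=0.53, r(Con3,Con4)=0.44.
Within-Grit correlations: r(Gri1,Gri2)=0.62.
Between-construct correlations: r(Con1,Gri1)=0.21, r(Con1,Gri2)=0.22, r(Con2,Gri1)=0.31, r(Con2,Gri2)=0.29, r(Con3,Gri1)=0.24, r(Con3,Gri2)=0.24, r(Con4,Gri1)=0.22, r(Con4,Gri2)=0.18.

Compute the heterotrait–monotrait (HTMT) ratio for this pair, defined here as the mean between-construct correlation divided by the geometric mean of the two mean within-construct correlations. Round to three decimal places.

Between-construct mean = 1.91/8 = 0.2388.
Mean within-Con = 2.82/6 = 0.4700; mean within-Gri = 0.62/1 = 0.6200.
Geometric mean = √(0.4700 × 0.6200) = 0.5398.
HTMT = 0.2388 / 0.5398 = 0.442.

0.442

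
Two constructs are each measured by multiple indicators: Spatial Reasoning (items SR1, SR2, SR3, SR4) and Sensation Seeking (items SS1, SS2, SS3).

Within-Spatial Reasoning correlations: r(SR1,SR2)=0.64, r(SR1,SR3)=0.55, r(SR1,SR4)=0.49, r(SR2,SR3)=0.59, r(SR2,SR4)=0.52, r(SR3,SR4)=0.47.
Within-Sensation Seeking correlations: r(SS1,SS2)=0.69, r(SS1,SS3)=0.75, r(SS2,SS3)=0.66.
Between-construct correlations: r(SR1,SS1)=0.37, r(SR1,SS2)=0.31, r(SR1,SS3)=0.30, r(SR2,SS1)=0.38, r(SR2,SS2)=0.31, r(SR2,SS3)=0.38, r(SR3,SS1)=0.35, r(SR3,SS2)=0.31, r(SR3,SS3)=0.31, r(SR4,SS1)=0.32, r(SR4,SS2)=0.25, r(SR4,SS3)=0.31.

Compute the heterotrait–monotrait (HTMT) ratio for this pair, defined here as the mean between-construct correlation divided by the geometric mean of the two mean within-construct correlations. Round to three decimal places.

0.527

Mean between = 3.90/12 = 0.3250.
Mean within-SR = 3.26/6 = 0.5433; mean within-SS = 2.10/3 = 0.7000.
Geometric mean = √(0.5433 × 0.7000) = 0.6167.
HTMT = 0.3250 / 0.6167 = 0.527.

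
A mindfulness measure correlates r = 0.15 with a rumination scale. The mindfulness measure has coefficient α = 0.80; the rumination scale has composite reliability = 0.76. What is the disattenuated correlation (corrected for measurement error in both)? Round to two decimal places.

0.19

r_true = r_obs / √(r_xx · r_yy) = 0.15 / √(0.80 × 0.76) = 0.15 / √0.6080 = 0.15 / 0.7797 ≈ 0.19.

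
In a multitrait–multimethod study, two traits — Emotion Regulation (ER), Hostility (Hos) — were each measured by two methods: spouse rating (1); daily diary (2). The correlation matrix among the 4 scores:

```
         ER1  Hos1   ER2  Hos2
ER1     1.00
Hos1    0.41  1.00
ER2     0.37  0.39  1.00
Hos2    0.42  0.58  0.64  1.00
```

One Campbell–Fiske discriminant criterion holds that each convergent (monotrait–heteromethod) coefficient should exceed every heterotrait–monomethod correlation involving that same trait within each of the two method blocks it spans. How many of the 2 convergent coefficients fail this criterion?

Each convergent coefficient versus the relevant comparison correlations:
ER (methods 1·2): 0.37 vs {0.41, 0.64} → fail.
Hos (methods 1·2): 0.58 vs {0.41, 0.64} → fail.
2 of 2 fail.

2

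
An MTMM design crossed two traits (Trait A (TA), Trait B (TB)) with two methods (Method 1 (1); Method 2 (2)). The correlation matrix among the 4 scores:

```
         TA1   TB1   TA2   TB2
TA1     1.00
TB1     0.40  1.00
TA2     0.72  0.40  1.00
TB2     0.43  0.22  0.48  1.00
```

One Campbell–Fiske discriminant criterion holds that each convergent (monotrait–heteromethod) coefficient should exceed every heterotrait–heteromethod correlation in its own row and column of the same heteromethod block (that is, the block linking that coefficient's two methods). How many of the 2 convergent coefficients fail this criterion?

1

Convergent coefficients and their comparison sets:
TA (methods 1·2): 0.72 vs {0.43, 0.40} → pass.
TB (methods 1·2): 0.22 vs {0.40, 0.43} → fail.
1 of 2 fail.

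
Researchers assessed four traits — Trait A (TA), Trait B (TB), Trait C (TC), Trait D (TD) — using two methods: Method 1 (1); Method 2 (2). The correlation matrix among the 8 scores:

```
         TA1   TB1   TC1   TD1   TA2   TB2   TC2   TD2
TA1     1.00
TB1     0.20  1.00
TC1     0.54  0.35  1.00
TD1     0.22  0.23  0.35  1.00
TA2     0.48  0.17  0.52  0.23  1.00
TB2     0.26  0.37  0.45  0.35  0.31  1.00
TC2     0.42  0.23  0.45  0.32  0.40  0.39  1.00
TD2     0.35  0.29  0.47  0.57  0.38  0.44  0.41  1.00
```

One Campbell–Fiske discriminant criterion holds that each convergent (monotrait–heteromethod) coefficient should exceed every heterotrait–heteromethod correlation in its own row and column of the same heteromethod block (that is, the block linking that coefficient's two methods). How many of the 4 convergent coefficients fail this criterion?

3

Convergent coefficients and their comparison sets:
TA (methods 1·2): 0.48 vs {0.26, 0.17, 0.42, 0.52, 0.35, 0.23} → fail.
TB (methods 1·2): 0.37 vs {0.17, 0.26, 0.23, 0.45, 0.29, 0.35} → fail.
TC (methods 1·2): 0.45 vs {0.52, 0.42, 0.45, 0.23, 0.47, 0.32} → fail.
TD (methods 1·2): 0.57 vs {0.23, 0.35, 0.35, 0.29, 0.32, 0.47} → pass.
3 of 4 fail.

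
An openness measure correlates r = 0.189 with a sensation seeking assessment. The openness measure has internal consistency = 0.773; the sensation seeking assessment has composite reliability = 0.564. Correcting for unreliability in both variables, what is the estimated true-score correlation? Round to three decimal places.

r_true = r_obs / √(r_xx · r_yy) = 0.189 / √(0.773 × 0.564) = 0.189 / √0.435972 = 0.189 / 0.6603 ≈ 0.286.

0.286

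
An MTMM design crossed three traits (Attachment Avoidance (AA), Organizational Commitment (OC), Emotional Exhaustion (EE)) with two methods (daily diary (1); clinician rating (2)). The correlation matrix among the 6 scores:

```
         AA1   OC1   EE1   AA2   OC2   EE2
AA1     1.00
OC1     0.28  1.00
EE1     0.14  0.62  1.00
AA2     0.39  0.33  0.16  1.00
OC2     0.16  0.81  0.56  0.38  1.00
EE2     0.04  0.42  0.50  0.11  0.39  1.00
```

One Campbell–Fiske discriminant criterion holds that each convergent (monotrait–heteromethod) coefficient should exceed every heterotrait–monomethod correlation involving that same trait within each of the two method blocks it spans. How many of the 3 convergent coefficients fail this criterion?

Checking each validity diagonal entry against its comparison values:
AA (methods 1·2): 0.39 vs {0.28, 0.38, 0.14, 0.11} → pass.
OC (methods 1·2): 0.81 vs {0.28, 0.38, 0.62, 0.39} → pass.
EE (methods 1·2): 0.50 vs {0.14, 0.11, 0.62, 0.39} → fail.
1 of 3 fail.

1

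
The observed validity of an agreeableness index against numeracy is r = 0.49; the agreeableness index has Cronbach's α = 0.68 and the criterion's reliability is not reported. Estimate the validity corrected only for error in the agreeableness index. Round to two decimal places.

0.59

Single correction: r_c = r_obs / √r_xx = 0.49 / √0.68 = 0.49 / 0.8246 ≈ 0.59.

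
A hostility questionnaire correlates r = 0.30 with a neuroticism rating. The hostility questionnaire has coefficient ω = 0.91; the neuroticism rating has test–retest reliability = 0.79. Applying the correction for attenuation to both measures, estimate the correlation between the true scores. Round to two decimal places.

r_true = r_obs / √(r_xx · r_yy) = 0.30 / √(0.91 × 0.79) = 0.30 / √0.7189 = 0.30 / 0.8479 ≈ 0.35.

0.35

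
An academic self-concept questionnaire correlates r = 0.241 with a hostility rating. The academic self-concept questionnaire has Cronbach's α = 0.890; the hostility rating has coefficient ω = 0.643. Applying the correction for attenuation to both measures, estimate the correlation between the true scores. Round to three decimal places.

0.319

r_true = r_obs / √(r_xx · r_yy) = 0.241 / √(0.890 × 0.643) = 0.241 / √0.572270 = 0.241 / 0.7565 ≈ 0.319.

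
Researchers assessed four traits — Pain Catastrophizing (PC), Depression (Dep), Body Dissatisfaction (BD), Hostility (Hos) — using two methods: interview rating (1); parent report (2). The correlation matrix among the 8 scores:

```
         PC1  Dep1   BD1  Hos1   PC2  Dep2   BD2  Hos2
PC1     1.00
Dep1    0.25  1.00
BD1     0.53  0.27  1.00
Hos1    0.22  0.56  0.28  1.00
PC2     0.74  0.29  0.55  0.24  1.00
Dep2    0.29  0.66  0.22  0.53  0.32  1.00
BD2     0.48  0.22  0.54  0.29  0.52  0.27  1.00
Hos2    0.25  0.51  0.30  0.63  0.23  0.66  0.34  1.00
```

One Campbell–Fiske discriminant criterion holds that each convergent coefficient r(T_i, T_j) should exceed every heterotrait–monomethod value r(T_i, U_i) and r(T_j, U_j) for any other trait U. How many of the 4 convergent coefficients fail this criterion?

Checking each validity diagonal entry against its comparison values:
PC (methods 1·2): 0.74 vs {0.25, 0.32, 0.53, 0.52, 0.22, 0.23} → pass.
Dep (methods 1·2): 0.66 vs {0.25, 0.32, 0.27, 0.27, 0.56, 0.66} → fail.
BD (methods 1·2): 0.54 vs {0.53, 0.52, 0.27, 0.27, 0.28, 0.34} → pass.
Hos (methods 1·2): 0.63 vs {0.22, 0.23, 0.56, 0.66, 0.28, 0.34} → fail.
2 of 4 fail.

2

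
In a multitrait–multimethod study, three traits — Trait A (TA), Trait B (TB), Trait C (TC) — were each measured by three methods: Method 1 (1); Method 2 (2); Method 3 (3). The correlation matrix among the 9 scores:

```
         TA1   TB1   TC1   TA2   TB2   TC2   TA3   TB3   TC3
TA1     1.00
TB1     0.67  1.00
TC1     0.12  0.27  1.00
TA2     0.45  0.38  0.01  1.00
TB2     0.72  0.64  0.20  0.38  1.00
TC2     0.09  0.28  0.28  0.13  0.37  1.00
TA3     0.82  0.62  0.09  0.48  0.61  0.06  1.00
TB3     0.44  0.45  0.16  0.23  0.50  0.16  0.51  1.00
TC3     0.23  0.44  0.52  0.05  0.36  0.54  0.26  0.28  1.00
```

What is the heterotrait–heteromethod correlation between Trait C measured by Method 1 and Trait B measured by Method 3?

Different traits and methods: r(TC1, TB3) = 0.16.

0.16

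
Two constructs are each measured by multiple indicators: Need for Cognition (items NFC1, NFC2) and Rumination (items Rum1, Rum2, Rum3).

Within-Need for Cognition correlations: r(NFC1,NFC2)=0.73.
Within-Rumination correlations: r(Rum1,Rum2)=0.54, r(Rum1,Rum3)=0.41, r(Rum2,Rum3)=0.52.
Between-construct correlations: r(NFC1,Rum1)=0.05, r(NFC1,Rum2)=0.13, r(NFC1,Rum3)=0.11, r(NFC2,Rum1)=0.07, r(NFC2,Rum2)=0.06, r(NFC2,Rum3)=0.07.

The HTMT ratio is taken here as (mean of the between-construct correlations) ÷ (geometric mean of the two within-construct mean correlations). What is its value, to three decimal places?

Mean heterotrait r = 0.49/6 = 0.0817.
Mean within-NFC = 0.73/1 = 0.7300; mean within-Rum = 1.47/3 = 0.4900.
Geometric mean = √(0.7300 × 0.4900) = 0.5981.
HTMT = 0.0817 / 0.5981 = 0.137.

0.137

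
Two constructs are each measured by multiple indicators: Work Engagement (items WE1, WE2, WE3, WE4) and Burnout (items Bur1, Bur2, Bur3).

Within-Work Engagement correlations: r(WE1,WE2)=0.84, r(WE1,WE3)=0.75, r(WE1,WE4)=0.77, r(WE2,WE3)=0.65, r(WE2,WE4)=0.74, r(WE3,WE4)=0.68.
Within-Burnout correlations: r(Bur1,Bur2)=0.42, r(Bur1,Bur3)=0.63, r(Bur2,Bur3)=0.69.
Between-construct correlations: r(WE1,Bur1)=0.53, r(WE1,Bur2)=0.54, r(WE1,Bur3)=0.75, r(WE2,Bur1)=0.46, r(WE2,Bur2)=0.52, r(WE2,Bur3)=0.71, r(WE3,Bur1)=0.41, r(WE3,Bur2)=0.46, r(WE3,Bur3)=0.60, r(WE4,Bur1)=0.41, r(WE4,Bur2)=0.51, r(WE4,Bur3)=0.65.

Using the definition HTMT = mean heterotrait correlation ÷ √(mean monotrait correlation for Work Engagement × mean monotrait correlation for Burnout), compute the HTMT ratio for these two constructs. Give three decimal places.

Between-construct mean = 6.55/12 = 0.5458.
Mean within-WE = 4.43/6 = 0.7383; mean within-Bur = 1.74/3 = 0.5800.
Geometric mean = √(0.7383 × 0.5800) = 0.6544.
HTMT = 0.5458 / 0.6544 = 0.834.

0.834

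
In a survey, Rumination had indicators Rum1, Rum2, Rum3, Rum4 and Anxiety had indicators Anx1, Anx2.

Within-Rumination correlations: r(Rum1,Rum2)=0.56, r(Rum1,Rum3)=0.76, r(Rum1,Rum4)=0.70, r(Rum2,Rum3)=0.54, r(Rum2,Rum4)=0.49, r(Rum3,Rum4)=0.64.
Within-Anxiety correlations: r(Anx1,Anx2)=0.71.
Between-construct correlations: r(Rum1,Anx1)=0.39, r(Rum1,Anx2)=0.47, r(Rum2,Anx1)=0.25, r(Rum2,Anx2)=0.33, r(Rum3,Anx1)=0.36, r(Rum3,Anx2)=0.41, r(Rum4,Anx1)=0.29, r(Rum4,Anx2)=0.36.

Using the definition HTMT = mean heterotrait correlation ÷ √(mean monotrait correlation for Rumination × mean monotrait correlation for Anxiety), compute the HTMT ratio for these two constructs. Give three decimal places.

Mean between = 2.86/8 = 0.3575.
Mean within-Rum = 3.69/6 = 0.6150; mean within-Anx = 0.71/1 = 0.7100.
Geometric mean = √(0.6150 × 0.7100) = 0.6608.
HTMT = 0.3575 / 0.6608 = 0.541.

0.541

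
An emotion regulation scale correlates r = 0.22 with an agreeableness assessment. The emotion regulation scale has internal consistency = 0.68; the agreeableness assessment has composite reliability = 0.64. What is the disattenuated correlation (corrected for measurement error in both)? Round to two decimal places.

r_true = r_obs / √(r_xx · r_yy) = 0.22 / √(0.68 × 0.64) = 0.22 / √0.4352 = 0.22 / 0.6597 ≈ 0.33.

0.33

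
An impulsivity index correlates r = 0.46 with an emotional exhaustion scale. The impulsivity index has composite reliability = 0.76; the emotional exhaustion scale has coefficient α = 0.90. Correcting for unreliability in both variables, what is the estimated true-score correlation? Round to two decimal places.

r_true = r_obs / √(r_xx · r_yy) = 0.46 / √(0.76 × 0.90) = 0.46 / √0.6840 = 0.46 / 0.8270 ≈ 0.56.

0.56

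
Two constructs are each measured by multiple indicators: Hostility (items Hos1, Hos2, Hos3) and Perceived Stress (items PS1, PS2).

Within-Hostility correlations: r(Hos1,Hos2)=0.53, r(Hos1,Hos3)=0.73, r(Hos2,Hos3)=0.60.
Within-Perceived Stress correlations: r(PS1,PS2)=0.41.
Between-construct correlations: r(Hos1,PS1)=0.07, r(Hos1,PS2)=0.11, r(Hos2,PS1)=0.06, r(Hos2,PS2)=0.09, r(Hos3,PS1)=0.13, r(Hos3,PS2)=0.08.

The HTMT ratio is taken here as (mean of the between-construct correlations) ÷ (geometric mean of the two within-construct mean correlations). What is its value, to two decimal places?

0.18

Between-construct mean = 0.54/6 = 0.0900.
Mean within-Hos = 1.86/3 = 0.6200; mean within-PS = 0.41/1 = 0.4100.
Geometric mean = √(0.6200 × 0.4100) = 0.5042.
HTMT = 0.0900 / 0.5042 = 0.18.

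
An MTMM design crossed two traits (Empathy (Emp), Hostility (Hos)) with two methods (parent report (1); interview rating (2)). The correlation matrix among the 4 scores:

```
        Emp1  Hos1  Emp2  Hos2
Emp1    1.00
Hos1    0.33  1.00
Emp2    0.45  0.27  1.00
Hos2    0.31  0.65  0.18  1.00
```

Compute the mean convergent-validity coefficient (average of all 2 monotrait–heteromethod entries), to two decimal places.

Convergent values: 0.45, 0.65; mean = 1.10/2 = 0.55.

0.55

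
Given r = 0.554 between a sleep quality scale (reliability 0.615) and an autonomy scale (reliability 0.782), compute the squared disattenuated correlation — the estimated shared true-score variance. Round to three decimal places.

Disattenuated r = 0.554 / √(0.615 × 0.782) = 0.554 / 0.6935 = 0.7988.
Shared true-score variance = 0.7988² = 0.6381 ≈ 0.638.

0.638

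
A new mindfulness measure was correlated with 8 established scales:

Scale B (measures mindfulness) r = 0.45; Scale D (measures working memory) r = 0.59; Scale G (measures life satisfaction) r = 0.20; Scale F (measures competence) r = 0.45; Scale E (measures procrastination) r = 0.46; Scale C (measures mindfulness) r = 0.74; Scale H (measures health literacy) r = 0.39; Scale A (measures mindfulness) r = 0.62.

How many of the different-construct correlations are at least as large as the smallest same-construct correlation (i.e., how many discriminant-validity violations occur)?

Convergent (same construct = mindfulness): Scale B, Scale C, Scale A.
Smallest convergent = 0.45. Discriminant values: 0.59, 0.20, 0.45, 0.46, 0.39; count ≥ 0.45 → 3.

3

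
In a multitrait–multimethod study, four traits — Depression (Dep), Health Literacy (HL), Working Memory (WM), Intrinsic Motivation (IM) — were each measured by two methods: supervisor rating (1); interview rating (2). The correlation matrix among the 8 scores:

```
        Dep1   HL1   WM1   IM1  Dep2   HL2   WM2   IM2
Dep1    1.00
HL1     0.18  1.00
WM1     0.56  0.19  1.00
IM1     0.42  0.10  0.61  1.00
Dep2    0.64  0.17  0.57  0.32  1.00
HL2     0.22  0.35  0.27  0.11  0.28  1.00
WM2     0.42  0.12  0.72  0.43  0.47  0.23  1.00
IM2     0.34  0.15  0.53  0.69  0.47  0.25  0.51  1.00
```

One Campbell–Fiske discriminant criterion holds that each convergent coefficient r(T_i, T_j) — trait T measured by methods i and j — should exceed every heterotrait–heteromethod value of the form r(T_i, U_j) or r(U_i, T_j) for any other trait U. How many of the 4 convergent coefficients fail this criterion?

0

Convergent coefficients and their comparison sets:
Dep (methods 1·2): 0.64 vs {0.22, 0.17, 0.42, 0.57, 0.34, 0.32} → pass.
HL (methods 1·2): 0.35 vs {0.17, 0.22, 0.12, 0.27, 0.15, 0.11} → pass.
WM (methods 1·2): 0.72 vs {0.57, 0.42, 0.27, 0.12, 0.53, 0.43} → pass.
IM (methods 1·2): 0.69 vs {0.32, 0.34, 0.11, 0.15, 0.43, 0.53} → pass.
0 of 4 fail.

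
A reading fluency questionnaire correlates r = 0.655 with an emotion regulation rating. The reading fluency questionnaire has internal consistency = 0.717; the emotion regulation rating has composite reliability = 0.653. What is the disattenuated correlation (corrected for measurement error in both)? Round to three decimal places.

r_true = r_obs / √(r_xx · r_yy) = 0.655 / √(0.717 × 0.653) = 0.655 / √0.468201 = 0.655 / 0.6843 ≈ 0.957.

0.957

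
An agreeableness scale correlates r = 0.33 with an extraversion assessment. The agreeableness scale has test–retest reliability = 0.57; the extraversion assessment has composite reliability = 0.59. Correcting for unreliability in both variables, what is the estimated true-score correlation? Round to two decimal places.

0.57

r_true = r_obs / √(r_xx · r_yy) = 0.33 / √(0.57 × 0.59) = 0.33 / √0.3363 = 0.33 / 0.5799 ≈ 0.57.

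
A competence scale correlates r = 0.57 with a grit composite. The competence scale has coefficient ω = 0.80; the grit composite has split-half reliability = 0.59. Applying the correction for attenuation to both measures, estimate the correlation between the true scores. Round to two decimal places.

r_true = r_obs / √(r_xx · r_yy) = 0.57 / √(0.80 × 0.59) = 0.57 / √0.4720 = 0.57 / 0.6870 ≈ 0.83.

0.83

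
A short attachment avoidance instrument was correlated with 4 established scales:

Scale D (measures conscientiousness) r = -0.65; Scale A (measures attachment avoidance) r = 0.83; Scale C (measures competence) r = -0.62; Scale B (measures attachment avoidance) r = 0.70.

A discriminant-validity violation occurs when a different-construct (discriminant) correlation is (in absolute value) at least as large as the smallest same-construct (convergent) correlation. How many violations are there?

Convergent (same construct = attachment avoidance): Scale A, Scale B.
Smallest convergent = 0.70. Discriminant |r|: 0.65, 0.62; count ≥ 0.70 → 0.

0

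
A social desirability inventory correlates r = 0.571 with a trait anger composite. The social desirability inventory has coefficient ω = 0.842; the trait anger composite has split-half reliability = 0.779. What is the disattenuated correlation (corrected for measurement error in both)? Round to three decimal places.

0.705

r_true = r_obs / √(r_xx · r_yy) = 0.571 / √(0.842 × 0.779) = 0.571 / √0.655918 = 0.571 / 0.8099 ≈ 0.705.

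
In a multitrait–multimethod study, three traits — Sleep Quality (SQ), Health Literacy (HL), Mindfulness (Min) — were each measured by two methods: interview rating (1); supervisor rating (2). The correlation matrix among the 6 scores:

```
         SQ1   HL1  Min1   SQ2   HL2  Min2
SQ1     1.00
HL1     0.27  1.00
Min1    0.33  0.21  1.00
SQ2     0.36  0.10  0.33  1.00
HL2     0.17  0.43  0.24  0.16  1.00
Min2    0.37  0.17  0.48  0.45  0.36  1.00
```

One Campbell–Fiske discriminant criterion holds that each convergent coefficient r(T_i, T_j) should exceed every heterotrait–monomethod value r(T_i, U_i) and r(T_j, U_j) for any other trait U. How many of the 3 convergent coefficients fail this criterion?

Convergent coefficients and their comparison sets:
SQ (methods 1·2): 0.36 vs {0.27, 0.16, 0.33, 0.45} → fail.
HL (methods 1·2): 0.43 vs {0.27, 0.16, 0.21, 0.36} → pass.
Min (methods 1·2): 0.48 vs {0.33, 0.45, 0.21, 0.36} → pass.
1 of 3 fail.

1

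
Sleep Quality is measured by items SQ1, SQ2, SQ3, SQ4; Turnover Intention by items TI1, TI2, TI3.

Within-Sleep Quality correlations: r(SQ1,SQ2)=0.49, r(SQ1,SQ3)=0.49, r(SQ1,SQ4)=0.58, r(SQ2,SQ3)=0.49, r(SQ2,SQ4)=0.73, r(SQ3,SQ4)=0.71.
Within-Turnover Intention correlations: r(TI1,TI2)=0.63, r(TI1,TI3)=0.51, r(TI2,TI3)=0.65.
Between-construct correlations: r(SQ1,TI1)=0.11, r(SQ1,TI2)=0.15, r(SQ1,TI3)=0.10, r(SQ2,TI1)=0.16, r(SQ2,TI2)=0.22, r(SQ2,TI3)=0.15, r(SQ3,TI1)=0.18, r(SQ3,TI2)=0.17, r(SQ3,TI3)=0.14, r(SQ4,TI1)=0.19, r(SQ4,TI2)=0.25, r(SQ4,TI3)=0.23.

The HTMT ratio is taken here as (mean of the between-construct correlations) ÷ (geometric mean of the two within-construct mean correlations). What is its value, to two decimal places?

Between-construct mean = 2.05/12 = 0.1708.
Mean within-SQ = 3.49/6 = 0.5817; mean within-TI = 1.79/3 = 0.5967.
Geometric mean = √(0.5817 × 0.5967) = 0.5892.
HTMT = 0.1708 / 0.5892 = 0.29.

0.29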